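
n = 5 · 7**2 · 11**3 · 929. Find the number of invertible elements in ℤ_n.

188643840

φ(302942255) = 302942255 · (1 − 1/5) · (1 − 1/7) · (1 − 1/11) · (1 − 1/929)
       = 302942255 · 222720/357665 = 188643840.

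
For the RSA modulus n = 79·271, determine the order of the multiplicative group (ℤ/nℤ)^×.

φ(21409) = 21409 · (1 − 1/79) · (1 − 1/271)
       = 21409 · 21060/21409 = 21060.

21060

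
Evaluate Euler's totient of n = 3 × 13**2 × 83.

25584

φ(42081) = 42081 · (1 − 1/3) · (1 − 1/13) · (1 − 1/83)
       = 42081 · 1968/3237 = 25584.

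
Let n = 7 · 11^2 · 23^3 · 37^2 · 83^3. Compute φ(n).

φ(7) = 7 − 1 = 6.
φ(11^2) = 11^1·(11−1) = 11·10 = 110.
φ(23^3) = 23^2·(23−1) = 529·22 = 11638.
φ(37^2) = 37^2 − 37^1 = 1369 − 37 = 1332.
φ(83^3) = 83^3 − 83^2 = 571787 − 6889 = 564898.
Multiply: 6 · 110 · 11638 · 1332 · 564898 = 5779583604146880.

5779583604146880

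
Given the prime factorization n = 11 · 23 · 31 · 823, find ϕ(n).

φ(6454789) = 6454789 · (1 − 1/11) · (1 − 1/23) · (1 − 1/31) · (1 − 1/823)
       = 6454789 · 5425200/6454789 = 5425200.

5425200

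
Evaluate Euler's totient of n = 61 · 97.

φ(5917) = 5917 · (1 − 1/61) · (1 − 1/97)
       = 5917 · 5760/5917 = 5760.

5760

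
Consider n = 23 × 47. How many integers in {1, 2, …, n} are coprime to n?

φ(23) = 23 − 1 = 22.
φ(47) = 47 − 1 = 46.
Since φ is multiplicative, φ(1081) = 22 · 46 = 1012.

1012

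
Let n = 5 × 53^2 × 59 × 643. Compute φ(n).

410489664

φ(532825165) = 532825165 · (1 − 1/5) · (1 − 1/53) · (1 − 1/59) · (1 − 1/643)
       = 532825165 · 7745088/10053305 = 410489664.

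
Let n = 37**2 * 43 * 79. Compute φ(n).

φ(37^2) = 37^1·(37−1) = 37·36 = 1332.
φ(43) = 43 − 1 = 42.
φ(79) = 79 − 1 = 78.
Since φ is multiplicative, φ(4650493) = 1332 · 42 · 78 = 4363632.

4363632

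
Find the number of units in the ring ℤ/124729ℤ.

98560

Factor 124729: 124729 = 11 · 17 · 23 · 29.
φ(11) = 11 − 1 = 10.
φ(17) = 17 − 1 = 16.
φ(23) = 23 − 1 = 22.
φ(29) = 29 − 1 = 28.
Since φ is multiplicative, φ(124729) = 10 · 16 · 22 · 28 = 98560.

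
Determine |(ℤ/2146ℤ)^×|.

Prime factorization: 2146 = 2 · 29 · 37.
φ(2) = 2 − 1 = 1.
φ(29) = 29 − 1 = 28.
φ(37) = 37 − 1 = 36.
Multiply: 1 · 28 · 36 = 1008.

1008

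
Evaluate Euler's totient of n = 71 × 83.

5740

φ(71) = 71 − 1 = 70.
φ(83) = 83 − 1 = 82.
Since φ is multiplicative, φ(5893) = 70 · 82 = 5740.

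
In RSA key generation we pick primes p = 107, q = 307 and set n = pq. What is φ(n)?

32436

φ(107) = 107 − 1 = 106.
φ(307) = 307 − 1 = 306.
Multiply: 106 · 306 = 32436.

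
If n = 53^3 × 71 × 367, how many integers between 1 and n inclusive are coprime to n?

3742262160

φ(53^3) = 53^3 − 53^2 = 148877 − 2809 = 146068.
φ(71) = 71 − 1 = 70.
φ(367) = 367 − 1 = 366.
φ(3879287989) = 146068 × 70 × 366 = 3742262160.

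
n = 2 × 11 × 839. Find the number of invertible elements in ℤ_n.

φ(18458) = 18458 · (1 − 1/2) · (1 − 1/11) · (1 − 1/839)
       = 18458 · 8380/18458 = 8380.

8380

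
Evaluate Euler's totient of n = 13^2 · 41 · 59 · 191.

φ(13^2) = 13^2 − 13^1 = 169 − 13 = 156.
φ(41) = 41 − 1 = 40.
φ(59) = 59 − 1 = 58.
φ(191) = 191 − 1 = 190.
φ(78082901) = 156 × 40 × 58 × 190 = 68764800.

68764800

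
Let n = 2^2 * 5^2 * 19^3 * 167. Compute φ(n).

43146720

φ(114545300) = 114545300 · (1 − 1/2) · (1 − 1/5) · (1 − 1/19) · (1 − 1/167)
       = 114545300 · 11952/31730 = 43146720.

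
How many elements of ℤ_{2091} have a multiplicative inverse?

Factor 2091: 2091 = 3 · 17 · 41.
φ(3) = 3 − 1 = 2.
φ(17) = 17 − 1 = 16.
φ(41) = 41 − 1 = 40.
Multiply: 2 · 16 · 40 = 1280.

1280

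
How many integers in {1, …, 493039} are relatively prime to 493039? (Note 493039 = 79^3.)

φ(493039) = 493039 · (1 − 1/79)
       = 493039 · 78/79 = 486798.

486798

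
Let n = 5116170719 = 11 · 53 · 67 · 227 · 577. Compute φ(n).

φ(5116170719) = 5116170719 · (1 − 1/11) · (1 − 1/53) · (1 − 1/67) · (1 − 1/227) · (1 − 1/577)
       = 5116170719 · 4467640320/5116170719 = 4467640320.

4467640320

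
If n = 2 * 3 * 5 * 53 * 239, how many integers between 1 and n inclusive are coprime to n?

99008

φ(2) = 2 − 1 = 1.
φ(3) = 3 − 1 = 2.
φ(5) = 5 − 1 = 4.
φ(53) = 53 − 1 = 52.
φ(239) = 239 − 1 = 238.
φ(380010) = 1 × 2 × 4 × 52 × 238 = 99008.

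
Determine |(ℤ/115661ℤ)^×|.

86400

Prime factorization: 115661 = 7 * 13 * 31 * 41.
φ(7) = 7 − 1 = 6.
φ(13) = 13 − 1 = 12.
φ(31) = 31 − 1 = 30.
φ(41) = 41 − 1 = 40.
Multiply: 6 · 12 · 30 · 40 = 86400.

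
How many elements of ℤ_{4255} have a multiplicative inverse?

Factor 4255: 4255 = 5 × 23 × 37.
φ(4255) = 4255 · (1 − 1/5) · (1 − 1/23) · (1 − 1/37)
       = 4255 · 3168/4255 = 3168.

3168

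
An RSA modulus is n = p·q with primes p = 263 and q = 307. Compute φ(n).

80172

φ(263) = 263 − 1 = 262.
φ(307) = 307 − 1 = 306.
Since φ is multiplicative, φ(80741) = 262 · 306 = 80172.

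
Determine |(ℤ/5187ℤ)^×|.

Factor 5187: 5187 = 3 · 7 · 13 · 19.
φ(5187) = 5187 · (1 − 1/3) · (1 − 1/7) · (1 − 1/13) · (1 − 1/19)
       = 5187 · 2592/5187 = 2592.

2592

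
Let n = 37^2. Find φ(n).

1332

φ(37^2) = 37^1·(37−1) = 37·36 = 1332.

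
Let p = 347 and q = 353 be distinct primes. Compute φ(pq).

For distinct primes, φ(pq) = (p−1)(q−1) = 346 × 352 = 121792.

121792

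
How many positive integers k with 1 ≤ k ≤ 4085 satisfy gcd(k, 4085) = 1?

3024

Factor 4085: 4085 = 5 · 19 · 43.
φ(5) = 5 − 1 = 4.
φ(19) = 19 − 1 = 18.
φ(43) = 43 − 1 = 42.
Multiply: 4 · 18 · 42 = 3024.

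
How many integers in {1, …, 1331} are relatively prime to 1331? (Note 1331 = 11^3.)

1210

φ(11^3) = 11^3 − 11^2 = 1331 − 121 = 1210.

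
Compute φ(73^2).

5256

φ(73^2) = 73^1·(73−1) = 73·72 = 5256.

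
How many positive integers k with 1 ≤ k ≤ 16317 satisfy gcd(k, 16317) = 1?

Factor 16317: 16317 = 3^2 × 7^2 × 37.
φ(3^2) = 3^1·(3−1) = 3·2 = 6.
φ(7^2) = 7^1·(7−1) = 7·6 = 42.
φ(37) = 37 − 1 = 36.
Multiply: 6 · 42 · 36 = 9072.

9072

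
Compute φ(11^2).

φ(11^2) = 11^2 − 11^1 = 121 − 11 = 110.

110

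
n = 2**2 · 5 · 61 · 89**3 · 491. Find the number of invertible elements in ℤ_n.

φ(422290530380) = 422290530380 · (1 − 1/2) · (1 − 1/5) · (1 − 1/61) · (1 − 1/89) · (1 − 1/491)
       = 422290530380 · 10348800/26656390 = 163945689600.

163945689600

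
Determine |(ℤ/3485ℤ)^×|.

2560

Factor 3485: 3485 = 5 * 17 * 41.
φ(5) = 5 − 1 = 4.
φ(17) = 17 − 1 = 16.
φ(41) = 41 − 1 = 40.
Since φ is multiplicative, φ(3485) = 4 · 16 · 40 = 2560.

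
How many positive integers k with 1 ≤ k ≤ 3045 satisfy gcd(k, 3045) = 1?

1344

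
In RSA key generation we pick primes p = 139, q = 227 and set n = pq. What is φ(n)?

φ(139) = 139 − 1 = 138.
φ(227) = 227 − 1 = 226.
Since φ is multiplicative, φ(31553) = 138 · 226 = 31188.

31188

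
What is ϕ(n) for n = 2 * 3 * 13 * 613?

φ(2) = 2 − 1 = 1.
φ(3) = 3 − 1 = 2.
φ(13) = 13 − 1 = 12.
φ(613) = 613 − 1 = 612.
φ(47814) = 1 × 2 × 12 × 612 = 14688.

14688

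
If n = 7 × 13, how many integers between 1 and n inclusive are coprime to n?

72

φ(91) = 91 · (1 − 1/7) · (1 − 1/13)
       = 91 · 72/91 = 72.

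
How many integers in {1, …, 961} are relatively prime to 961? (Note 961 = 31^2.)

φ(31^2) = 31^2 − 31^1 = 961 − 31 = 930.

930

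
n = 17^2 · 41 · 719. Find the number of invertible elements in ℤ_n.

φ(8519431) = 8519431 · (1 − 1/17) · (1 − 1/41) · (1 − 1/719)
       = 8519431 · 459520/501143 = 7811840.

7811840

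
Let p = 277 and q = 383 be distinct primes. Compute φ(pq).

φ(106091) = 106091 · (1 − 1/277) · (1 − 1/383)
       = 106091 · 105432/106091 = 105432.

105432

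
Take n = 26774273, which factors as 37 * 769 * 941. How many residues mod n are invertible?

25989120

φ(37) = 37 − 1 = 36.
φ(769) = 769 − 1 = 768.
φ(941) = 941 − 1 = 940.
φ(26774273) = 36 × 768 × 940 = 25989120.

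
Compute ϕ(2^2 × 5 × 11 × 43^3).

6212640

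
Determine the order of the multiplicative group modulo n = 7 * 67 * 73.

28512

φ(7) = 7 − 1 = 6.
φ(67) = 67 − 1 = 66.
φ(73) = 73 − 1 = 72.
Since φ is multiplicative, φ(34237) = 6 · 66 · 72 = 28512.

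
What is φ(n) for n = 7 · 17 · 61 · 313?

φ(2272067) = 2272067 · (1 − 1/7) · (1 − 1/17) · (1 − 1/61) · (1 − 1/313)
       = 2272067 · 1797120/2272067 = 1797120.

1797120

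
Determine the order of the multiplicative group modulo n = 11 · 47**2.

φ(11) = 11 − 1 = 10.
φ(47^2) = 47^1·(47−1) = 47·46 = 2162.
Multiply: 10 · 2162 = 21620.

21620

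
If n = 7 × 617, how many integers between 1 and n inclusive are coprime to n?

3696

φ(7) = 7 − 1 = 6.
φ(617) = 617 − 1 = 616.
Multiply: 6 · 616 = 3696.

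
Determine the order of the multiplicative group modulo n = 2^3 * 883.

φ(7064) = 7064 · (1 − 1/2) · (1 − 1/883)
       = 7064 · 882/1766 = 3528.

3528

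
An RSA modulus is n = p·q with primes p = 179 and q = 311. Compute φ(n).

φ(pq) = (p−1)(q−1) = 178 · 310 = 55180.

55180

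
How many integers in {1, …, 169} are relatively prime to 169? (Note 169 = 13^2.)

156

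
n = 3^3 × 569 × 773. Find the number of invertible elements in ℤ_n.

φ(11875599) = 11875599 · (1 − 1/3) · (1 − 1/569) · (1 − 1/773)
       = 11875599 · 876992/1319511 = 7892928.

7892928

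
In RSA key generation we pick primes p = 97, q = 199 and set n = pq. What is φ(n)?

19008

φ(19303) = 19303 · (1 − 1/97) · (1 − 1/199)
       = 19303 · 19008/19303 = 19008.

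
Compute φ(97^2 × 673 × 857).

φ(97^2) = 97^1·(97−1) = 97·96 = 9312.
φ(673) = 673 − 1 = 672.
φ(857) = 857 − 1 = 856.
φ(5426744249) = 9312 × 672 × 856 = 5356560384.

5356560384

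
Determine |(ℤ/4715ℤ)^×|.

Prime factorization: 4715 = 5 · 23 · 41.
φ(5) = 5 − 1 = 4.
φ(23) = 23 − 1 = 22.
φ(41) = 41 − 1 = 40.
φ(4715) = 4 × 22 × 40 = 3520.

3520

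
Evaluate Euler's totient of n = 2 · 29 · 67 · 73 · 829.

φ(2) = 2 − 1 = 1.
φ(29) = 29 − 1 = 28.
φ(67) = 67 − 1 = 66.
φ(73) = 73 − 1 = 72.
φ(829) = 829 − 1 = 828.
φ(235169062) = 1 × 28 × 66 × 72 × 828 = 110170368.

110170368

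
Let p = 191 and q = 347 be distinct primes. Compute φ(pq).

φ(n) = (p − 1)(q − 1) = (191−1)(347−1) = 190·346 = 65740.

65740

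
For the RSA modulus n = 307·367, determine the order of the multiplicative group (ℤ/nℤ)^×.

111996

φ(pq) = (p−1)(q−1) = 306 · 366 = 111996.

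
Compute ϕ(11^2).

φ(11^2) = 11^1·(11−1) = 11·10 = 110.

110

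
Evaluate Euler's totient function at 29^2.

812

φ(29^2) = 29^2 − 29^1 = 841 − 29 = 812.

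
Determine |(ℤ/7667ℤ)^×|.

7667 = 11 * 17 * 41.
φ(11) = 11 − 1 = 10.
φ(17) = 17 − 1 = 16.
φ(41) = 41 − 1 = 40.
Since φ is multiplicative, φ(7667) = 10 · 16 · 40 = 6400.

6400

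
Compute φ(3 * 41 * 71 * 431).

2408000

φ(3763923) = 3763923 · (1 − 1/3) · (1 − 1/41) · (1 − 1/71) · (1 − 1/431)
       = 3763923 · 2408000/3763923 = 2408000.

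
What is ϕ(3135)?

1440

Factor 3135: 3135 = 3 · 5 · 11 · 19.
φ(3) = 3 − 1 = 2.
φ(5) = 5 − 1 = 4.
φ(11) = 11 − 1 = 10.
φ(19) = 19 − 1 = 18.
Multiply: 2 · 4 · 10 · 18 = 1440.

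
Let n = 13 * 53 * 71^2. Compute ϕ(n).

φ(13) = 13 − 1 = 12.
φ(53) = 53 − 1 = 52.
φ(71^2) = 71^1·(71−1) = 71·70 = 4970.
Multiply: 12 · 52 · 4970 = 3101280.

3101280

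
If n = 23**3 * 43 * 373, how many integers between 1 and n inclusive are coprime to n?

181832112

φ(23^3) = 23^3 − 23^2 = 12167 − 529 = 11638.
φ(43) = 43 − 1 = 42.
φ(373) = 373 − 1 = 372.
Since φ is multiplicative, φ(195146513) = 11638 · 42 · 372 = 181832112.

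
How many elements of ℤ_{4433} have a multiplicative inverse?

3600

Prime factorization: 4433 = 11 * 13 * 31.
φ(4433) = 4433 · (1 − 1/11) · (1 − 1/13) · (1 − 1/31)
       = 4433 · 3600/4433 = 3600.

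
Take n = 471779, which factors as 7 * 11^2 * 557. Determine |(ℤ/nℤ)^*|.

366960

φ(471779) = 471779 · (1 − 1/7) · (1 − 1/11) · (1 − 1/557)
       = 471779 · 33360/42889 = 366960.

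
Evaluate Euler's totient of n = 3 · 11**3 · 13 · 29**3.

φ(3) = 3 − 1 = 2.
φ(11^3) = 11^2·(11−1) = 121·10 = 1210.
φ(13) = 13 − 1 = 12.
φ(29^3) = 29^2·(29−1) = 841·28 = 23548.
Multiply: 2 · 1210 · 12 · 23548 = 683833920.

683833920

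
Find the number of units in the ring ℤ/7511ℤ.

Factor 7511: 7511 = 7 * 29 * 37.
φ(7) = 7 − 1 = 6.
φ(29) = 29 − 1 = 28.
φ(37) = 37 − 1 = 36.
Since φ is multiplicative, φ(7511) = 6 · 28 · 36 = 6048.

6048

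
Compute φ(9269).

9269 = 13 × 23 × 31.
φ(13) = 13 − 1 = 12.
φ(23) = 23 − 1 = 22.
φ(31) = 31 − 1 = 30.
Since φ is multiplicative, φ(9269) = 12 · 22 · 30 = 7920.

7920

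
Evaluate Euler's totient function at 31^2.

930

φ(31^2) = 31^2 − 31^1 = 961 − 31 = 930.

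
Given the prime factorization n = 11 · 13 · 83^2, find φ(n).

φ(11) = 11 − 1 = 10.
φ(13) = 13 − 1 = 12.
φ(83^2) = 83^1·(83−1) = 83·82 = 6806.
φ(985127) = 10 × 12 × 6806 = 816720.

816720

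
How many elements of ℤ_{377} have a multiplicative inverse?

First factor: 377 = 13 · 29.
φ(377) = 377 · (1 − 1/13) · (1 − 1/29)
       = 377 · 336/377 = 336.

336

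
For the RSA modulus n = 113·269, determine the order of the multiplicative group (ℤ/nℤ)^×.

30016

φ(30397) = 30397 · (1 − 1/113) · (1 − 1/269)
       = 30397 · 30016/30397 = 30016.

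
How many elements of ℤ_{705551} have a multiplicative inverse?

517440

Factor 705551: 705551 = 7^3 · 11^2 · 17.
φ(705551) = 705551 · (1 − 1/7) · (1 − 1/11) · (1 − 1/17)
       = 705551 · 960/1309 = 517440.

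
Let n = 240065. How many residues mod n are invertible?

155952

Factor 240065: 240065 = 5 × 7 × 19**3.
φ(240065) = 240065 · (1 − 1/5) · (1 − 1/7) · (1 − 1/19)
       = 240065 · 432/665 = 155952.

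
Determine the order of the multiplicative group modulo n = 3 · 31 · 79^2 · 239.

φ(138718707) = 138718707 · (1 − 1/3) · (1 − 1/31) · (1 − 1/79) · (1 − 1/239)
       = 138718707 · 1113840/1755933 = 87993360.

87993360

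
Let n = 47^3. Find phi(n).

101614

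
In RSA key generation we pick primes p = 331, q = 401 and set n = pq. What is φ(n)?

φ(n) = (p − 1)(q − 1) = (331−1)(401−1) = 330·400 = 132000.

132000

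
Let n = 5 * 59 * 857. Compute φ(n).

φ(5) = 5 − 1 = 4.
φ(59) = 59 − 1 = 58.
φ(857) = 857 − 1 = 856.
Multiply: 4 · 58 · 856 = 198592.

198592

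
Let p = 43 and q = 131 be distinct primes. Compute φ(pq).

5460

φ(5633) = 5633 · (1 − 1/43) · (1 − 1/131)
       = 5633 · 5460/5633 = 5460.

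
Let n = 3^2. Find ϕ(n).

φ(9) = 9 · (1 − 1/3)
       = 9 · 2/3 = 6.

6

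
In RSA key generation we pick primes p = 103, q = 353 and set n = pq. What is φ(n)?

35904

φ(n) = (p − 1)(q − 1) = (103−1)(353−1) = 102·352 = 35904.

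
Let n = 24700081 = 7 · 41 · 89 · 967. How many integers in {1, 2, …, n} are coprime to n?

20401920

φ(24700081) = 24700081 · (1 − 1/7) · (1 − 1/41) · (1 − 1/89) · (1 − 1/967)
       = 24700081 · 20401920/24700081 = 20401920.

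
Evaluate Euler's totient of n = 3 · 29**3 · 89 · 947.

3920647808

φ(3) = 3 − 1 = 2.
φ(29^3) = 29^2·(29−1) = 841·28 = 23548.
φ(89) = 89 − 1 = 88.
φ(947) = 947 − 1 = 946.
Since φ is multiplicative, φ(6166734261) = 2 · 23548 · 88 · 946 = 3920647808.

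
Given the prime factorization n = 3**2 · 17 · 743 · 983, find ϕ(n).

φ(111746457) = 111746457 · (1 − 1/3) · (1 − 1/17) · (1 − 1/743) · (1 − 1/983)
       = 111746457 · 23316608/37248819 = 69949824.

69949824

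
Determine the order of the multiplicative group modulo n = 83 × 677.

55432

φ(83) = 83 − 1 = 82.
φ(677) = 677 − 1 = 676.
φ(56191) = 82 × 676 = 55432.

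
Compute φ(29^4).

682892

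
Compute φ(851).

Factor 851: 851 = 23 × 37.
φ(23) = 23 − 1 = 22.
φ(37) = 37 − 1 = 36.
φ(851) = 22 × 36 = 792.

792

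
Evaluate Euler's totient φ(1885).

1344

Factor 1885: 1885 = 5 * 13 * 29.
φ(1885) = 1885 · (1 − 1/5) · (1 − 1/13) · (1 − 1/29)
       = 1885 · 1344/1885 = 1344.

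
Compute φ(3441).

Prime factorization: 3441 = 3 · 31 · 37.
φ(3) = 3 − 1 = 2.
φ(31) = 31 − 1 = 30.
φ(37) = 37 − 1 = 36.
φ(3441) = 2 × 30 × 36 = 2160.

2160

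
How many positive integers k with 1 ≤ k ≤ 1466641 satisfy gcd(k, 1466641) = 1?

1161600

Factor 1466641: 1466641 = 11^2 · 17 · 23 · 31.
φ(11^2) = 11^1·(11−1) = 11·10 = 110.
φ(17) = 17 − 1 = 16.
φ(23) = 23 − 1 = 22.
φ(31) = 31 − 1 = 30.
Since φ is multiplicative, φ(1466641) = 110 · 16 · 22 · 30 = 1161600.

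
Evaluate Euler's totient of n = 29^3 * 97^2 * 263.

57451091712

φ(60352214563) = 60352214563 · (1 − 1/29) · (1 − 1/97) · (1 − 1/263)
       = 60352214563 · 704256/739819 = 57451091712.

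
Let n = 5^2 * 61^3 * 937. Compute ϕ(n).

4179427200

φ(5317029925) = 5317029925 · (1 − 1/5) · (1 − 1/61) · (1 − 1/937)
       = 5317029925 · 224640/285785 = 4179427200.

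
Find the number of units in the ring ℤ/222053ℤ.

Prime factorization: 222053 = 13 × 19 × 29 × 31.
φ(222053) = 222053 · (1 − 1/13) · (1 − 1/19) · (1 − 1/29) · (1 − 1/31)
       = 222053 · 181440/222053 = 181440.

181440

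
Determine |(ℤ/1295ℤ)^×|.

864

Prime factorization: 1295 = 5 · 7 · 37.
φ(1295) = 1295 · (1 − 1/5) · (1 − 1/7) · (1 − 1/37)
       = 1295 · 864/1295 = 864.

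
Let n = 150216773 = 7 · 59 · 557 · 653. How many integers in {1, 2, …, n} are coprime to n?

126154176

φ(7) = 7 − 1 = 6.
φ(59) = 59 − 1 = 58.
φ(557) = 557 − 1 = 556.
φ(653) = 653 − 1 = 652.
Multiply: 6 · 58 · 556 · 652 = 126154176.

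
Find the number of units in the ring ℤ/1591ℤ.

1512

1591 = 37 · 43.
φ(37) = 37 − 1 = 36.
φ(43) = 43 − 1 = 42.
φ(1591) = 36 × 42 = 1512.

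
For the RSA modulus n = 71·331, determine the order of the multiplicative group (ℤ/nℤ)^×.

φ(23501) = 23501 · (1 − 1/71) · (1 − 1/331)
       = 23501 · 23100/23501 = 23100.

23100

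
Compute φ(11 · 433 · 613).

2643840

φ(11) = 11 − 1 = 10.
φ(433) = 433 − 1 = 432.
φ(613) = 613 − 1 = 612.
Multiply: 10 · 432 · 612 = 2643840.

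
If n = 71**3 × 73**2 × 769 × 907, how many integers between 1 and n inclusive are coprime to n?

1290504465653760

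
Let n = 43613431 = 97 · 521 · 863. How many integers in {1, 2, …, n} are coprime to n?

φ(43613431) = 43613431 · (1 − 1/97) · (1 − 1/521) · (1 − 1/863)
       = 43613431 · 43031040/43613431 = 43031040.

43031040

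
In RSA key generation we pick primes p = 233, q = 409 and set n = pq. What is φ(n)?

φ(pq) = (p−1)(q−1) = 232 · 408 = 94656.

94656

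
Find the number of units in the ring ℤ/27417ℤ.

15552

27417 = 3 * 13 * 19 * 37.
φ(27417) = 27417 · (1 − 1/3) · (1 − 1/13) · (1 − 1/19) · (1 − 1/37)
       = 27417 · 15552/27417 = 15552.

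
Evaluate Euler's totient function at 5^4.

φ(5^4) = 5^4 − 5^3 = 625 − 125 = 500.

500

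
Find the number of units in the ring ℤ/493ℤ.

Factor 493: 493 = 17 · 29.
φ(493) = 493 · (1 − 1/17) · (1 − 1/29)
       = 493 · 448/493 = 448.

448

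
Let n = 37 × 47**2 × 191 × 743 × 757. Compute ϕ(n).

φ(8780424248353) = 8780424248353 · (1 − 1/37) · (1 − 1/47) · (1 − 1/191) · (1 − 1/743) · (1 − 1/757)
       = 8780424248353 · 176497937280/186817537199 = 8295403052160.

8295403052160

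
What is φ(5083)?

4224

5083 = 13 · 17 · 23.
φ(5083) = 5083 · (1 − 1/13) · (1 − 1/17) · (1 − 1/23)
       = 5083 · 4224/5083 = 4224.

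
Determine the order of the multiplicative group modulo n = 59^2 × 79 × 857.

228480096

φ(235674143) = 235674143 · (1 − 1/59) · (1 − 1/79) · (1 − 1/857)
       = 235674143 · 3872544/3994477 = 228480096.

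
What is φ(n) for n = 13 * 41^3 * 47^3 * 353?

28860587120640

φ(32836979486987) = 32836979486987 · (1 − 1/13) · (1 − 1/41) · (1 − 1/47) · (1 − 1/353)
       = 32836979486987 · 7772160/8843003 = 28860587120640.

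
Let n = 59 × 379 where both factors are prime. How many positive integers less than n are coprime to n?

21924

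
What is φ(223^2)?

φ(49729) = 49729 · (1 − 1/223)
       = 49729 · 222/223 = 49506.

49506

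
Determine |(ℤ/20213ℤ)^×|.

17920

First factor: 20213 = 17 · 29 · 41.
φ(20213) = 20213 · (1 − 1/17) · (1 − 1/29) · (1 − 1/41)
       = 20213 · 17920/20213 = 17920.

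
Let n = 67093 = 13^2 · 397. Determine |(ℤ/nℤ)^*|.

φ(67093) = 67093 · (1 − 1/13) · (1 − 1/397)
       = 67093 · 4752/5161 = 61776.

61776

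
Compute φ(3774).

1152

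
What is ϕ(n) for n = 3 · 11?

φ(3) = 3 − 1 = 2.
φ(11) = 11 − 1 = 10.
φ(33) = 2 × 10 = 20.

20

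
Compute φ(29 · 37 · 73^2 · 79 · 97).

39671783424

φ(29) = 29 − 1 = 28.
φ(37) = 37 − 1 = 36.
φ(73^2) = 73^1·(73−1) = 73·72 = 5256.
φ(79) = 79 − 1 = 78.
φ(97) = 97 − 1 = 96.
Multiply: 28 · 36 · 5256 · 78 · 96 = 39671783424.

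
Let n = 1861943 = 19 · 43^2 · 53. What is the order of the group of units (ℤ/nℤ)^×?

φ(19) = 19 − 1 = 18.
φ(43^2) = 43^1·(43−1) = 43·42 = 1806.
φ(53) = 53 − 1 = 52.
Since φ is multiplicative, φ(1861943) = 18 · 1806 · 52 = 1690416.

1690416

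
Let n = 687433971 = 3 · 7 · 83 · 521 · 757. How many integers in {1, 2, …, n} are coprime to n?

φ(687433971) = 687433971 · (1 − 1/3) · (1 − 1/7) · (1 − 1/83) · (1 − 1/521) · (1 − 1/757)
       = 687433971 · 386830080/687433971 = 386830080.

386830080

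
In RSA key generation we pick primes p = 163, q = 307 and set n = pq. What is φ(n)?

φ(50041) = 50041 · (1 − 1/163) · (1 − 1/307)
       = 50041 · 49572/50041 = 49572.

49572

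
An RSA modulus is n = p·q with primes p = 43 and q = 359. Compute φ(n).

15036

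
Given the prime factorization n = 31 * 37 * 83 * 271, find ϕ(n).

23911200

φ(31) = 31 − 1 = 30.
φ(37) = 37 − 1 = 36.
φ(83) = 83 − 1 = 82.
φ(271) = 271 − 1 = 270.
Multiply: 30 · 36 · 82 · 270 = 23911200.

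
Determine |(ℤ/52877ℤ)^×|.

43560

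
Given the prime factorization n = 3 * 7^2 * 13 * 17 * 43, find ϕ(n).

677376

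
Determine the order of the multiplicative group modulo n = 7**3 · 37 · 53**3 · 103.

φ(7^3) = 7^2·(7−1) = 49·6 = 294.
φ(37) = 37 − 1 = 36.
φ(53^3) = 53^3 − 53^2 = 148877 − 2809 = 146068.
φ(103) = 103 − 1 = 102.
φ(194607994721) = 294 × 36 × 146068 × 102 = 157690338624.

157690338624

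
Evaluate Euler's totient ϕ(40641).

Factor 40641: 40641 = 3 × 19 × 23 × 31.
φ(40641) = 40641 · (1 − 1/3) · (1 − 1/19) · (1 − 1/23) · (1 − 1/31)
       = 40641 · 23760/40641 = 23760.

23760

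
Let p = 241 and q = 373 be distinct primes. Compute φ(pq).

φ(241) = 241 − 1 = 240.
φ(373) = 373 − 1 = 372.
φ(89893) = 240 × 372 = 89280.

89280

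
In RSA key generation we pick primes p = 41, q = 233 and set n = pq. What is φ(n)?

φ(41) = 41 − 1 = 40.
φ(233) = 233 − 1 = 232.
Multiply: 40 · 232 = 9280.

9280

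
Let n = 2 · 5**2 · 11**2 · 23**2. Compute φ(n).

φ(3200450) = 3200450 · (1 − 1/2) · (1 − 1/5) · (1 − 1/11) · (1 − 1/23)
       = 3200450 · 880/2530 = 1113200.

1113200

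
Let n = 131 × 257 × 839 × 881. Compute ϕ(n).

φ(24885266053) = 24885266053 · (1 − 1/131) · (1 − 1/257) · (1 − 1/839) · (1 − 1/881)
       = 24885266053 · 24542003200/24885266053 = 24542003200.

24542003200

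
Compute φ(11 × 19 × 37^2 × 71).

φ(20314591) = 20314591 · (1 − 1/11) · (1 − 1/19) · (1 − 1/37) · (1 − 1/71)
       = 20314591 · 453600/549043 = 16783200.

16783200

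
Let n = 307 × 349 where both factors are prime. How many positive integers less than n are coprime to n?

106488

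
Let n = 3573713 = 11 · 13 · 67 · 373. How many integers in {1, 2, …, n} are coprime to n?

2946240

φ(11) = 11 − 1 = 10.
φ(13) = 13 − 1 = 12.
φ(67) = 67 − 1 = 66.
φ(373) = 373 − 1 = 372.
φ(3573713) = 10 × 12 × 66 × 372 = 2946240.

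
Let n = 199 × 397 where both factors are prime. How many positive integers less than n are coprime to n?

φ(199) = 199 − 1 = 198.
φ(397) = 397 − 1 = 396.
Since φ is multiplicative, φ(79003) = 198 · 396 = 78408.

78408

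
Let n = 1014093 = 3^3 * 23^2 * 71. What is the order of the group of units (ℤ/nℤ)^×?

φ(1014093) = 1014093 · (1 − 1/3) · (1 − 1/23) · (1 − 1/71)
       = 1014093 · 3080/4899 = 637560.

637560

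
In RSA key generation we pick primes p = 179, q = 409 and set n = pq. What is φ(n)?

For distinct primes, φ(pq) = (p−1)(q−1) = 178 × 408 = 72624.

72624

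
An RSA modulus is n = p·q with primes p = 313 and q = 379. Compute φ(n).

117936

φ(313) = 313 − 1 = 312.
φ(379) = 379 − 1 = 378.
φ(118627) = 312 × 378 = 117936.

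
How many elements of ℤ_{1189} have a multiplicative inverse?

1120

1189 = 29 * 41.
φ(29) = 29 − 1 = 28.
φ(41) = 41 − 1 = 40.
Since φ is multiplicative, φ(1189) = 28 · 40 = 1120.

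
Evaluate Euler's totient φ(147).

147 = 3 * 7^2.
φ(3) = 3 − 1 = 2.
φ(7^2) = 7^2 − 7^1 = 49 − 7 = 42.
Multiply: 2 · 42 = 84.

84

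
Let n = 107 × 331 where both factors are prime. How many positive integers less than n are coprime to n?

φ(pq) = (p−1)(q−1) = 106 · 330 = 34980.

34980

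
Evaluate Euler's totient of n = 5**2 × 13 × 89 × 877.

18501120

φ(25367225) = 25367225 · (1 − 1/5) · (1 − 1/13) · (1 − 1/89) · (1 − 1/877)
       = 25367225 · 3700224/5073445 = 18501120.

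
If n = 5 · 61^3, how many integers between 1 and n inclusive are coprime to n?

893040

φ(1134905) = 1134905 · (1 − 1/5) · (1 − 1/61)
       = 1134905 · 240/305 = 893040.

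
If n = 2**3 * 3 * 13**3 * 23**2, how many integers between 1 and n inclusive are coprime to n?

φ(2^3) = 2^2·(2−1) = 4·1 = 4.
φ(3) = 3 − 1 = 2.
φ(13^3) = 13^2·(13−1) = 169·12 = 2028.
φ(23^2) = 23^2 − 23^1 = 529 − 23 = 506.
Since φ is multiplicative, φ(27893112) = 4 · 2 · 2028 · 506 = 8209344.

8209344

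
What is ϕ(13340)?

Prime factorization: 13340 = 2^2 · 5 · 23 · 29.
φ(13340) = 13340 · (1 − 1/2) · (1 − 1/5) · (1 − 1/23) · (1 − 1/29)
       = 13340 · 2464/6670 = 4928.

4928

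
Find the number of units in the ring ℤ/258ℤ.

258 = 2 * 3 * 43.
φ(2) = 2 − 1 = 1.
φ(3) = 3 − 1 = 2.
φ(43) = 43 − 1 = 42.
φ(258) = 1 × 2 × 42 = 84.

84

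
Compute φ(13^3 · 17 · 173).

5581056

φ(6461377) = 6461377 · (1 − 1/13) · (1 − 1/17) · (1 − 1/173)
       = 6461377 · 33024/38233 = 5581056.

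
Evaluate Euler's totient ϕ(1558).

First factor: 1558 = 2 * 19 * 41.
φ(1558) = 1558 · (1 − 1/2) · (1 − 1/19) · (1 − 1/41)
       = 1558 · 720/1558 = 720.

720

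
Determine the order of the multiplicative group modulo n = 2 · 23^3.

11638

φ(24334) = 24334 · (1 − 1/2) · (1 − 1/23)
       = 24334 · 22/46 = 11638.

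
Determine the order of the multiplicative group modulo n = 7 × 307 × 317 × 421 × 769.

φ(7) = 7 − 1 = 6.
φ(307) = 307 − 1 = 306.
φ(317) = 317 − 1 = 316.
φ(421) = 421 − 1 = 420.
φ(769) = 769 − 1 = 768.
Multiply: 6 · 306 · 316 · 420 · 768 = 187141570560.

187141570560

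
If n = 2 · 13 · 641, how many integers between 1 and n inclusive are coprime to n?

7680

φ(2) = 2 − 1 = 1.
φ(13) = 13 − 1 = 12.
φ(641) = 641 − 1 = 640.
Since φ is multiplicative, φ(16666) = 1 · 12 · 640 = 7680.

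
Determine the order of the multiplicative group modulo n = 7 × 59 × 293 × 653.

φ(7) = 7 − 1 = 6.
φ(59) = 59 − 1 = 58.
φ(293) = 293 − 1 = 292.
φ(653) = 653 − 1 = 652.
Since φ is multiplicative, φ(79018877) = 6 · 58 · 292 · 652 = 66253632.

66253632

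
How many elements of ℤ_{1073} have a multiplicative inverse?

Factor 1073: 1073 = 29 · 37.
φ(1073) = 1073 · (1 − 1/29) · (1 − 1/37)
       = 1073 · 1008/1073 = 1008.

1008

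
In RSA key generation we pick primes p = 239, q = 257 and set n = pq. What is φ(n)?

φ(n) = (p − 1)(q − 1) = (239−1)(257−1) = 238·256 = 60928.

60928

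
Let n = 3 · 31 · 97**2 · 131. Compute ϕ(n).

72633600

φ(114629847) = 114629847 · (1 − 1/3) · (1 − 1/31) · (1 − 1/97) · (1 − 1/131)
       = 114629847 · 748800/1181751 = 72633600.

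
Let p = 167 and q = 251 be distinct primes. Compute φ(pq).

For distinct primes, φ(pq) = (p−1)(q−1) = 166 × 250 = 41500.

41500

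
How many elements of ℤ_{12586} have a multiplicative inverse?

First factor: 12586 = 2 · 7 · 29 · 31.
φ(12586) = 12586 · (1 − 1/2) · (1 − 1/7) · (1 − 1/29) · (1 − 1/31)
       = 12586 · 5040/12586 = 5040.

5040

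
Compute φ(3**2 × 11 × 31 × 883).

1587600

φ(3^2) = 3^1·(3−1) = 3·2 = 6.
φ(11) = 11 − 1 = 10.
φ(31) = 31 − 1 = 30.
φ(883) = 883 − 1 = 882.
Multiply: 6 · 10 · 30 · 882 = 1587600.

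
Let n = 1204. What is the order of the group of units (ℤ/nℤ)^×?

Prime factorization: 1204 = 2^2 · 7 · 43.
φ(1204) = 1204 · (1 − 1/2) · (1 − 1/7) · (1 − 1/43)
       = 1204 · 252/602 = 504.

504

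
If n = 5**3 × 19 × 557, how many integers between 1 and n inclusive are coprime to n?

φ(1322875) = 1322875 · (1 − 1/5) · (1 − 1/19) · (1 − 1/557)
       = 1322875 · 40032/52915 = 1000800.

1000800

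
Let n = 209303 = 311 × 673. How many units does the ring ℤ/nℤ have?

208320

φ(209303) = 209303 · (1 − 1/311) · (1 − 1/673)
       = 209303 · 208320/209303 = 208320.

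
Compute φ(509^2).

258572

φ(509^2) = 509^2 − 509^1 = 259081 − 509 = 258572.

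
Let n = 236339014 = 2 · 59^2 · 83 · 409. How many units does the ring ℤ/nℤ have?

φ(2) = 2 − 1 = 1.
φ(59^2) = 59^2 − 59^1 = 3481 − 59 = 3422.
φ(83) = 83 − 1 = 82.
φ(409) = 409 − 1 = 408.
φ(236339014) = 1 × 3422 × 82 × 408 = 114486432.

114486432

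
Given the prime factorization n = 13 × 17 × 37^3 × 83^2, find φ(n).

64401965568

φ(77117622257) = 77117622257 · (1 − 1/13) · (1 − 1/17) · (1 − 1/37) · (1 − 1/83)
       = 77117622257 · 566784/678691 = 64401965568.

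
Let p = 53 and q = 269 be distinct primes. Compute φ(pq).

For distinct primes, φ(pq) = (p−1)(q−1) = 52 × 268 = 13936.

13936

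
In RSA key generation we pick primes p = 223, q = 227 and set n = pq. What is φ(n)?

φ(50621) = 50621 · (1 − 1/223) · (1 − 1/227)
       = 50621 · 50172/50621 = 50172.

50172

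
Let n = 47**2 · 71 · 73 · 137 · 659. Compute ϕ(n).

φ(1033672366901) = 1033672366901 · (1 − 1/47) · (1 − 1/71) · (1 − 1/73) · (1 − 1/137) · (1 − 1/659)
       = 1033672366901 · 20746897920/21993029083 = 975104202240.

975104202240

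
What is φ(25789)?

23040

First factor: 25789 = 17 · 37 · 41.
φ(17) = 17 − 1 = 16.
φ(37) = 37 − 1 = 36.
φ(41) = 41 − 1 = 40.
Since φ is multiplicative, φ(25789) = 16 · 36 · 40 = 23040.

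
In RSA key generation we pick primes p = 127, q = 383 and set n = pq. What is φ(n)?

48132

φ(pq) = (p−1)(q−1) = 126 · 382 = 48132.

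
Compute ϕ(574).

574 = 2 · 7 · 41.
φ(2) = 2 − 1 = 1.
φ(7) = 7 − 1 = 6.
φ(41) = 41 − 1 = 40.
Since φ is multiplicative, φ(574) = 1 · 6 · 40 = 240.

240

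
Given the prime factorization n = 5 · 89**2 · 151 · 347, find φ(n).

1625923200

φ(5) = 5 − 1 = 4.
φ(89^2) = 89^2 − 89^1 = 7921 − 89 = 7832.
φ(151) = 151 − 1 = 150.
φ(347) = 347 − 1 = 346.
Multiply: 4 · 7832 · 150 · 346 = 1625923200.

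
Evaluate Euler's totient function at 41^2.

1640

φ(1681) = 1681 · (1 − 1/41)
       = 1681 · 40/41 = 1640.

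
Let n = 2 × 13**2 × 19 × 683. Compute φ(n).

1915056

φ(2) = 2 − 1 = 1.
φ(13^2) = 13^1·(13−1) = 13·12 = 156.
φ(19) = 19 − 1 = 18.
φ(683) = 683 − 1 = 682.
Since φ is multiplicative, φ(4386226) = 1 · 156 · 18 · 682 = 1915056.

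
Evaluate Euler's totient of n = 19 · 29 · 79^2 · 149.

φ(19) = 19 − 1 = 18.
φ(29) = 29 − 1 = 28.
φ(79^2) = 79^1·(79−1) = 79·78 = 6162.
φ(149) = 149 − 1 = 148.
Since φ is multiplicative, φ(512379859) = 18 · 28 · 6162 · 148 = 459635904.

459635904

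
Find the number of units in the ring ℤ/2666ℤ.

1260

First factor: 2666 = 2 × 31 × 43.
φ(2666) = 2666 · (1 − 1/2) · (1 − 1/31) · (1 − 1/43)
       = 2666 · 1260/2666 = 1260.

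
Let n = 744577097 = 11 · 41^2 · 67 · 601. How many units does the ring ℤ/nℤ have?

649440000

φ(11) = 11 − 1 = 10.
φ(41^2) = 41^2 − 41^1 = 1681 − 41 = 1640.
φ(67) = 67 − 1 = 66.
φ(601) = 601 − 1 = 600.
Since φ is multiplicative, φ(744577097) = 10 · 1640 · 66 · 600 = 649440000.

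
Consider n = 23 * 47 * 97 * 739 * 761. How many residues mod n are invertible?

φ(23) = 23 − 1 = 22.
φ(47) = 47 − 1 = 46.
φ(97) = 97 − 1 = 96.
φ(739) = 739 − 1 = 738.
φ(761) = 761 − 1 = 760.
Multiply: 22 · 46 · 96 · 738 · 760 = 54490613760.

54490613760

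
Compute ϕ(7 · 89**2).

46992

φ(55447) = 55447 · (1 − 1/7) · (1 − 1/89)
       = 55447 · 528/623 = 46992.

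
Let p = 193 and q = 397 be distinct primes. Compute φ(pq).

76032

φ(193) = 193 − 1 = 192.
φ(397) = 397 − 1 = 396.
Multiply: 192 · 396 = 76032.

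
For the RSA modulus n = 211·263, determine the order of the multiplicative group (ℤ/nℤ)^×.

55020

φ(n) = (p − 1)(q − 1) = (211−1)(263−1) = 210·262 = 55020.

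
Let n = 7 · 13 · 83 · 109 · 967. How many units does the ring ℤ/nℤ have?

φ(7) = 7 − 1 = 6.
φ(13) = 13 − 1 = 12.
φ(83) = 83 − 1 = 82.
φ(109) = 109 − 1 = 108.
φ(967) = 967 − 1 = 966.
φ(796108859) = 6 × 12 × 82 × 108 × 966 = 615952512.

615952512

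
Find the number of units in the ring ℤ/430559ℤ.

430559 = 17 · 19 · 31 · 43.
φ(430559) = 430559 · (1 − 1/17) · (1 − 1/19) · (1 − 1/31) · (1 − 1/43)
       = 430559 · 362880/430559 = 362880.

362880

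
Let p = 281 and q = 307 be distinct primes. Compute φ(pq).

φ(n) = (p − 1)(q − 1) = (281−1)(307−1) = 280·306 = 85680.

85680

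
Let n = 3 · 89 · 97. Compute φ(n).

16896

φ(3) = 3 − 1 = 2.
φ(89) = 89 − 1 = 88.
φ(97) = 97 − 1 = 96.
Multiply: 2 · 88 · 96 = 16896.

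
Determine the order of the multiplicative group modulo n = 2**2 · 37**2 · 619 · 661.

1086592320

φ(2240554684) = 2240554684 · (1 − 1/2) · (1 − 1/37) · (1 − 1/619) · (1 − 1/661)
       = 2240554684 · 14683680/30277766 = 1086592320.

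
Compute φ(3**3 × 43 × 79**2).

4658472

φ(7245801) = 7245801 · (1 − 1/3) · (1 − 1/43) · (1 − 1/79)
       = 7245801 · 6552/10191 = 4658472.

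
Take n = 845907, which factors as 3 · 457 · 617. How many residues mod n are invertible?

φ(845907) = 845907 · (1 − 1/3) · (1 − 1/457) · (1 − 1/617)
       = 845907 · 561792/845907 = 561792.

561792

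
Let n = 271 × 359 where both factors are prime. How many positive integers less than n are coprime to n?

For distinct primes, φ(pq) = (p−1)(q−1) = 270 × 358 = 96660.

96660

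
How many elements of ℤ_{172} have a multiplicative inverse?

First factor: 172 = 2**2 · 43.
φ(172) = 172 · (1 − 1/2) · (1 − 1/43)
       = 172 · 42/86 = 84.

84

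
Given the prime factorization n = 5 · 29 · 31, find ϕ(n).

φ(4495) = 4495 · (1 − 1/5) · (1 − 1/29) · (1 − 1/31)
       = 4495 · 3360/4495 = 3360.

3360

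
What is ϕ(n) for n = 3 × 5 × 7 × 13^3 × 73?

φ(16840005) = 16840005 · (1 − 1/3) · (1 − 1/5) · (1 − 1/7) · (1 − 1/13) · (1 − 1/73)
       = 16840005 · 41472/99645 = 7008768.

7008768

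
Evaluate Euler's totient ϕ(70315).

Prime factorization: 70315 = 5 · 7**3 · 41.
φ(5) = 5 − 1 = 4.
φ(7^3) = 7^2·(7−1) = 49·6 = 294.
φ(41) = 41 − 1 = 40.
Since φ is multiplicative, φ(70315) = 4 · 294 · 40 = 47040.

47040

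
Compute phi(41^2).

1640

φ(41^2) = 41^2 − 41^1 = 1681 − 41 = 1640.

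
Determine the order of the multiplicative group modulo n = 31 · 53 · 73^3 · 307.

φ(31) = 31 − 1 = 30.
φ(53) = 53 − 1 = 52.
φ(73^3) = 73^3 − 73^2 = 389017 − 5329 = 383688.
φ(307) = 307 − 1 = 306.
Since φ is multiplicative, φ(196220563817) = 30 · 52 · 383688 · 306 = 183157303680.

183157303680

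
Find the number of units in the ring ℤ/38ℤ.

18

Prime factorization: 38 = 2 · 19.
φ(2) = 2 − 1 = 1.
φ(19) = 19 − 1 = 18.
φ(38) = 1 × 18 = 18.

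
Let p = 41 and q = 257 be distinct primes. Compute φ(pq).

10240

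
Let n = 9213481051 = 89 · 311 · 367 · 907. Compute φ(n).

9045938880

φ(9213481051) = 9213481051 · (1 − 1/89) · (1 − 1/311) · (1 − 1/367) · (1 − 1/907)
       = 9213481051 · 9045938880/9213481051 = 9045938880.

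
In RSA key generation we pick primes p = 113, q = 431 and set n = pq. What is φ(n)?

For distinct primes, φ(pq) = (p−1)(q−1) = 112 × 430 = 48160.

48160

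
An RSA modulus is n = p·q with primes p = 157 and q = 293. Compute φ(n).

φ(157) = 157 − 1 = 156.
φ(293) = 293 − 1 = 292.
φ(46001) = 156 × 292 = 45552.

45552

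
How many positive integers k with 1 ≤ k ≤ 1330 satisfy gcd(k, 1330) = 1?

Factor 1330: 1330 = 2 * 5 * 7 * 19.
φ(2) = 2 − 1 = 1.
φ(5) = 5 − 1 = 4.
φ(7) = 7 − 1 = 6.
φ(19) = 19 − 1 = 18.
Multiply: 1 · 4 · 6 · 18 = 432.

432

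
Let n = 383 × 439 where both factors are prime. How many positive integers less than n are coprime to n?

167316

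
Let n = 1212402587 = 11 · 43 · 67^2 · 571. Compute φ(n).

1058626800

φ(1212402587) = 1212402587 · (1 − 1/11) · (1 − 1/43) · (1 − 1/67) · (1 − 1/571)
       = 1212402587 · 15800400/18095561 = 1058626800.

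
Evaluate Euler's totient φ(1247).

1176

Prime factorization: 1247 = 29 · 43.
φ(1247) = 1247 · (1 − 1/29) · (1 − 1/43)
       = 1247 · 1176/1247 = 1176.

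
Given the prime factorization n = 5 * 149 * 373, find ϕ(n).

220224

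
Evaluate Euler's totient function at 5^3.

100

φ(5^3) = 5^3 − 5^2 = 125 − 25 = 100.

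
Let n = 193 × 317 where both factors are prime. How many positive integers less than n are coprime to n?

60672

φ(193) = 193 − 1 = 192.
φ(317) = 317 − 1 = 316.
φ(61181) = 192 × 316 = 60672.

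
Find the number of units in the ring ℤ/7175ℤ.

Prime factorization: 7175 = 5^2 × 7 × 41.
φ(5^2) = 5^2 − 5^1 = 25 − 5 = 20.
φ(7) = 7 − 1 = 6.
φ(41) = 41 − 1 = 40.
φ(7175) = 20 × 6 × 40 = 4800.

4800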